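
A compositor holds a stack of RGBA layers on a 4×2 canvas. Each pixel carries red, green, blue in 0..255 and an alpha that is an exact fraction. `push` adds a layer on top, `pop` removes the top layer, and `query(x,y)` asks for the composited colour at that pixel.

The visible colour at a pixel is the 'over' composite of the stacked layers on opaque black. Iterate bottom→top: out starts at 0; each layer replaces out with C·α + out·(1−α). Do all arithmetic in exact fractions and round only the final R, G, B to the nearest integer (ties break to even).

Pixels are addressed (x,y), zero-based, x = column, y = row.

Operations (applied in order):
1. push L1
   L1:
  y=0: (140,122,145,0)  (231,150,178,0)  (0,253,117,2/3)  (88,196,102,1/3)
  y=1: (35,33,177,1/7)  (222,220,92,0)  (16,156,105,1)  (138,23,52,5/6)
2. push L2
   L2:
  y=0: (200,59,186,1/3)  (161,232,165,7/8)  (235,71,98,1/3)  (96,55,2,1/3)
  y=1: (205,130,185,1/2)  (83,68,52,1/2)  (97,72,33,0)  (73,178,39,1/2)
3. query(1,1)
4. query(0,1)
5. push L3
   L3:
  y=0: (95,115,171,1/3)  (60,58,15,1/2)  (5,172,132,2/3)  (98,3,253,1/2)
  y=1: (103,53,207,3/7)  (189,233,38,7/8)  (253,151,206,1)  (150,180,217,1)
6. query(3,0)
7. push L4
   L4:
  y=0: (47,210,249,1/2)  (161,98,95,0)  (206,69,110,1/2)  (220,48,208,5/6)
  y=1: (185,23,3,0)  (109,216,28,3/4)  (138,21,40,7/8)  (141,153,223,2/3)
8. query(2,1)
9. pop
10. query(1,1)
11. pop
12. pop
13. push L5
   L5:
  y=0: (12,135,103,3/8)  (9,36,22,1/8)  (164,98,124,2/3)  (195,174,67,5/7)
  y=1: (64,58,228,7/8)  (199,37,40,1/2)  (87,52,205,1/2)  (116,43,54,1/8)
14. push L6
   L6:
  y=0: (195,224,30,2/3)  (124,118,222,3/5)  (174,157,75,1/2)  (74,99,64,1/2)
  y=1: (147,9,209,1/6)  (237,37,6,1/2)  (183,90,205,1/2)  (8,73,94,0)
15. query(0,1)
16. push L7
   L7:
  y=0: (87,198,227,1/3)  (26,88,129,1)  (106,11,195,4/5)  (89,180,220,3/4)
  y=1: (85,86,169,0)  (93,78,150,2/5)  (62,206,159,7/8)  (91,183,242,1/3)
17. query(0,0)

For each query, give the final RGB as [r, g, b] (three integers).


query (1,1) [L1,L2] — begin 0,0,0
after L1 α=0: [0, 0, 0]
after L2 α=1/2: [83/2, 34, 26]
rounded: [42, 34, 26]

query (0,1) [L1,L2] — begin 0,0,0
+L1 (α=1/7) → [5, 33/7, 177/7]
+L2 (α=1/2) → [105, 943/14, 736/7]
= [105, 67, 105]

(3,0) stack=L1,L2,L3; from [0,0,0]:
+L1 (α=1/3) → [88/3, 196/3, 34]
+L2 (α=1/3) → [464/9, 557/9, 70/3]
+L3 (α=1/2) → [673/9, 292/9, 829/6]
→ [75, 32, 138]

(2,1) stack=L1,L2,L3,L4; from [0,0,0]:
L1 α=1: [16, 156, 105]
L2 α=0: [16, 156, 105]
L3 α=1: [253, 151, 206]
L4 α=7/8: [1219/8, 149/4, 243/4]
rounded: [152, 37, 61]

at x=1,y=1 over L1,L2,L3:
after L1 α=0: [0, 0, 0]
after L2 α=1/2: [83/2, 34, 26]
after L3 α=7/8: [2729/16, 1665/8, 73/2]
= [171, 208, 36]

at x=0,y=1 over L1,L5,L6:
L1 α=1/7: [5, 33/7, 177/7]
L5 α=7/8: [453/8, 2875/56, 11349/56]
L6 α=1/6: [1147/16, 14879/336, 68449/336]
rounded: [72, 44, 204]

at x=0,y=0 over L1,L5,L6,L7:
+L1 (α=0) → [0, 0, 0]
+L5 (α=3/8) → [9/2, 405/8, 309/8]
+L6 (α=2/3) → [263/2, 3989/24, 263/8]
+L7 (α=1/3) → [350/3, 6365/36, 1171/12]
→ [117, 177, 98]


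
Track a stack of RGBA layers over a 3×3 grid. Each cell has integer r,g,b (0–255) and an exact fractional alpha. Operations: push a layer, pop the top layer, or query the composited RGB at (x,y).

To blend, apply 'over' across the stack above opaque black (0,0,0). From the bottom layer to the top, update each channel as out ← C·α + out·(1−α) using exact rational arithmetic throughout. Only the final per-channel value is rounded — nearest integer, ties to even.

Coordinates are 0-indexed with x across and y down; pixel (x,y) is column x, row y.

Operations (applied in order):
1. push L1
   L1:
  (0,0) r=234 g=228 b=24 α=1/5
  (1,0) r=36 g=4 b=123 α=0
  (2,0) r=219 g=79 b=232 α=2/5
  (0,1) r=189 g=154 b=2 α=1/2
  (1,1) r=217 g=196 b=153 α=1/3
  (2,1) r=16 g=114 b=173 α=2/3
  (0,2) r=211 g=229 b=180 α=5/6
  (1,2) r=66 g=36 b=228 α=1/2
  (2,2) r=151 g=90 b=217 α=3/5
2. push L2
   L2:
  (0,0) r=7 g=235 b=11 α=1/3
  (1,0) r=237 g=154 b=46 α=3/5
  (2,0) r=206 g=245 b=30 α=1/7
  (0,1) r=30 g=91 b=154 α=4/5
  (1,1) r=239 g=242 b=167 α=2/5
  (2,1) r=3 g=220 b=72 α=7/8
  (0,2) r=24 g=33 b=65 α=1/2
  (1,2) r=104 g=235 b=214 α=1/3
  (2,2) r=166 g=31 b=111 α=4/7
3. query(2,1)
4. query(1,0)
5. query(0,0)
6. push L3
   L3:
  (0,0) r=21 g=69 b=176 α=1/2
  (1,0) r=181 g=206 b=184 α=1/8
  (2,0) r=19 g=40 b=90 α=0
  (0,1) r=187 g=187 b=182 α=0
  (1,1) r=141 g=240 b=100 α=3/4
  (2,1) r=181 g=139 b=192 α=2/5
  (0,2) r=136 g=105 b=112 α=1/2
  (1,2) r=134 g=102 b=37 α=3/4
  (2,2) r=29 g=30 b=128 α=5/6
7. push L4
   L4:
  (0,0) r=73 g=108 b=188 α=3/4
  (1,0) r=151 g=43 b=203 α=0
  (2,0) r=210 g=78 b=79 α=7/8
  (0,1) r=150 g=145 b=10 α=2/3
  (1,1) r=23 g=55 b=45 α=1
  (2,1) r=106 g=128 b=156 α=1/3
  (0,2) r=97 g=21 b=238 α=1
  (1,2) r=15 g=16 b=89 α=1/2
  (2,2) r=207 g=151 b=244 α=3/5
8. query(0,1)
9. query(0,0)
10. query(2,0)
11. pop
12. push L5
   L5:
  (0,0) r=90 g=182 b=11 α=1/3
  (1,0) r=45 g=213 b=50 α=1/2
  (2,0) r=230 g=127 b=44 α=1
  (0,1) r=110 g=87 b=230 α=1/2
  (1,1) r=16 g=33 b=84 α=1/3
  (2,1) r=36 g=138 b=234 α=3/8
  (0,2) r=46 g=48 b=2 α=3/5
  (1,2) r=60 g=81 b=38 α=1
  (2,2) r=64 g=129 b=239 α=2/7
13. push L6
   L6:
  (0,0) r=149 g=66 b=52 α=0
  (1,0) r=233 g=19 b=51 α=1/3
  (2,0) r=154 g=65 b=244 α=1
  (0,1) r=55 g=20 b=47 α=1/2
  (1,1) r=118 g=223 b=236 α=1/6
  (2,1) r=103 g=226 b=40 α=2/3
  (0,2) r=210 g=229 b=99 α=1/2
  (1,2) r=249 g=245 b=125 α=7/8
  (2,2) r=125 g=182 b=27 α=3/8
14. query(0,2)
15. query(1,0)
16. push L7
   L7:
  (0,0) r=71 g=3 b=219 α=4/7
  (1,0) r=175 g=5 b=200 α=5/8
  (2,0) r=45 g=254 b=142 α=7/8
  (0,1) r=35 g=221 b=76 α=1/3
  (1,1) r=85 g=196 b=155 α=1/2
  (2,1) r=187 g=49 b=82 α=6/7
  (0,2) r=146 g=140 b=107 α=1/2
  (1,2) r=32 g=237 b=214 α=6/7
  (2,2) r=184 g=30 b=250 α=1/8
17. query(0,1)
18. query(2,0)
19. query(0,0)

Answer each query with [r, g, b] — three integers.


(2,1) stack=L1,L2; from [0,0,0]:
L1 α=2/3: [32/3, 76, 346/3]
L2 α=7/8: [95/24, 202, 929/12]
rounded: [4, 202, 77]

query (1,0) [L1,L2] — begin 0,0,0
+L1 (α=0) → [0, 0, 0]
+L2 (α=3/5) → [711/5, 462/5, 138/5]
= [142, 92, 28]

query (0,0) [L1,L2] — begin 0,0,0
+L1 (α=1/5) → [234/5, 228/5, 24/5]
+L2 (α=1/3) → [503/15, 1631/15, 103/15]
= [34, 109, 7]

at x=0,y=1 over L1,L2,L3,L4:
L1 α=1/2: [189/2, 77, 1]
L2 α=4/5: [429/10, 441/5, 617/5]
L3 α=0: [429/10, 441/5, 617/5]
L4 α=2/3: [1143/10, 1891/15, 239/5]
→ [114, 126, 48]

query (0,0) [L1,L2,L3,L4] — begin 0,0,0
L1 α=1/5: [234/5, 228/5, 24/5]
L2 α=1/3: [503/15, 1631/15, 103/15]
L3 α=1/2: [409/15, 1333/15, 2743/30]
L4 α=3/4: [1847/30, 6193/60, 19663/120]
= [62, 103, 164]

at x=2,y=0 over L1,L2,L3,L4:
L1 α=2/5: [438/5, 158/5, 464/5]
L2 α=1/7: [3658/35, 2173/35, 2934/35]
L3 α=0: [3658/35, 2173/35, 2934/35]
L4 α=7/8: [13777/70, 21283/280, 22289/280]
rounded: [197, 76, 80]

at x=0,y=2 over L1,L2,L3,L5,L6:
after L1 α=5/6: [1055/6, 1145/6, 150]
after L2 α=1/2: [1199/12, 1343/12, 215/2]
after L3 α=1/2: [2831/24, 2603/24, 439/4]
after L5 α=3/5: [4487/60, 4331/60, 451/10]
after L6 α=1/2: [17087/120, 18071/120, 1441/20]
rounded: [142, 151, 72]

(1,0) stack=L1,L2,L3,L5,L6; from [0,0,0]:
L1 α=0: [0, 0, 0]
L2 α=3/5: [711/5, 462/5, 138/5]
L3 α=1/8: [2941/20, 533/5, 943/20]
L5 α=1/2: [3841/40, 799/5, 1943/40]
L6 α=1/3: [8501/60, 1693/15, 2963/60]
rounded: [142, 113, 49]

query (0,1) [L1,L2,L3,L5,L6,L7] — begin 0,0,0
L1 α=1/2: [189/2, 77, 1]
L2 α=4/5: [429/10, 441/5, 617/5]
L3 α=0: [429/10, 441/5, 617/5]
L5 α=1/2: [1529/20, 438/5, 1767/10]
L6 α=1/2: [2629/40, 269/5, 2237/20]
L7 α=1/3: [3329/60, 1643/15, 999/10]
rounded: [55, 110, 100]

(2,0) stack=L1,L2,L3,L5,L6,L7; from [0,0,0]:
+L1 (α=2/5) → [438/5, 158/5, 464/5]
+L2 (α=1/7) → [3658/35, 2173/35, 2934/35]
+L3 (α=0) → [3658/35, 2173/35, 2934/35]
+L5 (α=1) → [230, 127, 44]
+L6 (α=1) → [154, 65, 244]
+L7 (α=7/8) → [469/8, 1843/8, 619/4]
rounded: [59, 230, 155]

at x=0,y=0 over L1,L2,L3,L5,L6,L7:
after L1 α=1/5: [234/5, 228/5, 24/5]
after L2 α=1/3: [503/15, 1631/15, 103/15]
after L3 α=1/2: [409/15, 1333/15, 2743/30]
after L5 α=1/3: [2168/45, 5396/45, 2908/45]
after L6 α=0: [2168/45, 5396/45, 2908/45]
after L7 α=4/7: [6428/105, 5576/105, 16048/105]
→ [61, 53, 153]


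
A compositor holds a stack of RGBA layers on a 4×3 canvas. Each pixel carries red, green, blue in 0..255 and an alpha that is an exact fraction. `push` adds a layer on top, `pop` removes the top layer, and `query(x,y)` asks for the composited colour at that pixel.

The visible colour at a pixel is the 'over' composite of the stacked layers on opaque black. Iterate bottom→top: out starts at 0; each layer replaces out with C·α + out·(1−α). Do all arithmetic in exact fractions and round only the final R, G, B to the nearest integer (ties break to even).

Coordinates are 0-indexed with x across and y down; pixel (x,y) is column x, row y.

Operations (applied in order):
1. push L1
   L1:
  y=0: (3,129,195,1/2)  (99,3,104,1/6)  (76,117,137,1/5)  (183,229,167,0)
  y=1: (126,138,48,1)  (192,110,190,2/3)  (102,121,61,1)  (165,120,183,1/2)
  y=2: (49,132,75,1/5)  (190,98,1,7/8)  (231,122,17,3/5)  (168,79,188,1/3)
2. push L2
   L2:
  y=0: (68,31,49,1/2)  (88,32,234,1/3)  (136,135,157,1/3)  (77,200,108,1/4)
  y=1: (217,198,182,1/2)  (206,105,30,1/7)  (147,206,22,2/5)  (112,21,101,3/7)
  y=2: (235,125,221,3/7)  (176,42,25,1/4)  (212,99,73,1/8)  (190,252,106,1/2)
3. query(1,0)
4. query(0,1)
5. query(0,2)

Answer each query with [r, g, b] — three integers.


query (1,0) [L1,L2] — begin 0,0,0
after L1 α=1/6: [33/2, 1/2, 52/3]
after L2 α=1/3: [121/3, 11, 806/9]
rounded: [40, 11, 90]

(0,1) stack=L1,L2; from [0,0,0]:
+L1 (α=1) → [126, 138, 48]
+L2 (α=1/2) → [343/2, 168, 115]
= [172, 168, 115]

query (0,2) [L1,L2] — begin 0,0,0
L1 α=1/5: [49/5, 132/5, 15]
L2 α=3/7: [3721/35, 2403/35, 723/7]
→ [106, 69, 103]


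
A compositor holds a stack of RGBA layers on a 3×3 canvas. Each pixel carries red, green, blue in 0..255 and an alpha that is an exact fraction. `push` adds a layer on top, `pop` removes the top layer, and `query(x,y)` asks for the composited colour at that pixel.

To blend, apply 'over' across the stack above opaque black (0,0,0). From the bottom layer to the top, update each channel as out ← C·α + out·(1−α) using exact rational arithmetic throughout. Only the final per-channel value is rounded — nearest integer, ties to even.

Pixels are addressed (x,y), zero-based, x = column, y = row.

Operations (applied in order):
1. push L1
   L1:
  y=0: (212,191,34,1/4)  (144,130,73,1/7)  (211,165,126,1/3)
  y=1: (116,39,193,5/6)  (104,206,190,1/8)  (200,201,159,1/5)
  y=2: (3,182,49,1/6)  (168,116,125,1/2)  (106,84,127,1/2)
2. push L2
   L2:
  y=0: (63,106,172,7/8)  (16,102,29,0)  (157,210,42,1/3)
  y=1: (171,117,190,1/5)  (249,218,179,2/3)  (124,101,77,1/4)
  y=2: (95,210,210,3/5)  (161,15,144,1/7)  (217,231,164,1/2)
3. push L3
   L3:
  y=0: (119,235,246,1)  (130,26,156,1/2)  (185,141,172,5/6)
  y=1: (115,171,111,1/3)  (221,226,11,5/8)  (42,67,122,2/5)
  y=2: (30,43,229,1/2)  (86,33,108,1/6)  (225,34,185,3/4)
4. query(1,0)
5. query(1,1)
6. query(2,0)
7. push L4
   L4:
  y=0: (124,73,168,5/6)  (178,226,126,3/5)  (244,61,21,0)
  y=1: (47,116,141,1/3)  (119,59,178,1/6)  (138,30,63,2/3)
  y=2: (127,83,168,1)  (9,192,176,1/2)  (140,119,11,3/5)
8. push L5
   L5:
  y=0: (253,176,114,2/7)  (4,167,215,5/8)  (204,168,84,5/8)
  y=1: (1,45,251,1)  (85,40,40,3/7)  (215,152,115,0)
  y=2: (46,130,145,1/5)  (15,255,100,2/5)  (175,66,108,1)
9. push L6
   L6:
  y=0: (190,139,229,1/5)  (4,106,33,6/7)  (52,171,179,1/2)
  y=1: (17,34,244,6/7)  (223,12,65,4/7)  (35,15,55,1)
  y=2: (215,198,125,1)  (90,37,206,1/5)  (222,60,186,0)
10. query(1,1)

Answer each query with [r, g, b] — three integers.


query (1,0) [L1,L2,L3] — begin 0,0,0
+L1 (α=1/7) → [144/7, 130/7, 73/7]
+L2 (α=0) → [144/7, 130/7, 73/7]
+L3 (α=1/2) → [527/7, 156/7, 1165/14]
= [75, 22, 83]

at x=1,y=1 over L1,L2,L3:
+L1 (α=1/8) → [13, 103/4, 95/4]
+L2 (α=2/3) → [511/3, 1847/12, 509/4]
+L3 (α=5/8) → [202, 6367/32, 1747/32]
rounded: [202, 199, 55]

(2,0) stack=L1,L2,L3; from [0,0,0]:
+L1 (α=1/3) → [211/3, 55, 42]
+L2 (α=1/3) → [893/9, 320/3, 42]
+L3 (α=5/6) → [4609/27, 2435/18, 451/3]
rounded: [171, 135, 150]

(1,1) stack=L1,L2,L3,L4,L5,L6; from [0,0,0]:
L1 α=1/8: [13, 103/4, 95/4]
L2 α=2/3: [511/3, 1847/12, 509/4]
L3 α=5/8: [202, 6367/32, 1747/32]
L4 α=1/6: [1129/6, 11241/64, 14431/192]
L5 α=3/7: [3023/21, 13161/112, 20191/336]
L6 α=4/7: [9267/49, 44859/784, 49311/784]
rounded: [189, 57, 63]


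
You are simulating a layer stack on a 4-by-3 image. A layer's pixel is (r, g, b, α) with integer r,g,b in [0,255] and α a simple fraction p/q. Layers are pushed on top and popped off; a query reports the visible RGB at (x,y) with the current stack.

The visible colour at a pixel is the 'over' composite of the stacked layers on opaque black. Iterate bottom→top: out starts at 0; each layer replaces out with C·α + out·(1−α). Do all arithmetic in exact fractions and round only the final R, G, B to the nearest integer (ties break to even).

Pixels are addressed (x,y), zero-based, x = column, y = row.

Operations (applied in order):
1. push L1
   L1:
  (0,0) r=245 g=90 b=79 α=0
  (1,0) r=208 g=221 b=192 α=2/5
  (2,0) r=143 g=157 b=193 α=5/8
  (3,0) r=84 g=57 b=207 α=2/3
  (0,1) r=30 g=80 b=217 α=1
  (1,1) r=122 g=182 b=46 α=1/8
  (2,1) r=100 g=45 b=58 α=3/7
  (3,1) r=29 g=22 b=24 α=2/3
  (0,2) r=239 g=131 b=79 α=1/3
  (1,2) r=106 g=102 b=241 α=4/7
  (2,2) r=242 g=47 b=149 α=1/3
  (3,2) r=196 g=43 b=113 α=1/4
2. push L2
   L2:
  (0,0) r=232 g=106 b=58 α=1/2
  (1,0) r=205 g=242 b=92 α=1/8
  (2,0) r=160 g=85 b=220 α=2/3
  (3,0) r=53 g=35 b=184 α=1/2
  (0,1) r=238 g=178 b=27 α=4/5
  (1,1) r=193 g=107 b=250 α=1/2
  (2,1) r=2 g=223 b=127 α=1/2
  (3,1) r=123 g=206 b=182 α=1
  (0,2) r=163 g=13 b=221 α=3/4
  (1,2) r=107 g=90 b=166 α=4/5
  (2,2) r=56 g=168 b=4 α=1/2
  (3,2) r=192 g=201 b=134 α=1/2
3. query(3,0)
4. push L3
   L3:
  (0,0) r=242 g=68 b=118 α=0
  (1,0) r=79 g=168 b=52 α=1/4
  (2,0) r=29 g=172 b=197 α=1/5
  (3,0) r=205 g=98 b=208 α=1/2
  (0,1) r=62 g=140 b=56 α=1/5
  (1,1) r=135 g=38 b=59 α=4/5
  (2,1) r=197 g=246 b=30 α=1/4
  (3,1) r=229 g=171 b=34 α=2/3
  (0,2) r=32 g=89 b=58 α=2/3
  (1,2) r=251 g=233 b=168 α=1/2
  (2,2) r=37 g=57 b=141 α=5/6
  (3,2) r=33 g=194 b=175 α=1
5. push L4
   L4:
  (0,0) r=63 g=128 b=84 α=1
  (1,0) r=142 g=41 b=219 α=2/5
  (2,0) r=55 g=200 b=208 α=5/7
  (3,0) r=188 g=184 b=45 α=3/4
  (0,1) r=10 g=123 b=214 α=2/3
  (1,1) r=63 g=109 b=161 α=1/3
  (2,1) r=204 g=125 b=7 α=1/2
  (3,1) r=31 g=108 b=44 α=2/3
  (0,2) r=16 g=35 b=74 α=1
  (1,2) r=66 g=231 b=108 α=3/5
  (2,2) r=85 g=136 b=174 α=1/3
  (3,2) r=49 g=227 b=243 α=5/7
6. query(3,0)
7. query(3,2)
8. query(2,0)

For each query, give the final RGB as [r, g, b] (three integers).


(3,0) stack=L1,L2; from [0,0,0]:
+L1 (α=2/3) → [56, 38, 138]
+L2 (α=1/2) → [109/2, 73/2, 161]
rounded: [54, 36, 161]

at x=3,y=0 over L1,L2,L3,L4:
L1 α=2/3: [56, 38, 138]
L2 α=1/2: [109/2, 73/2, 161]
L3 α=1/2: [519/4, 269/4, 369/2]
L4 α=3/4: [2775/16, 2477/16, 639/8]
rounded: [173, 155, 80]

(3,2) stack=L1,L2,L3,L4; from [0,0,0]:
after L1 α=1/4: [49, 43/4, 113/4]
after L2 α=1/2: [241/2, 847/8, 649/8]
after L3 α=1: [33, 194, 175]
after L4 α=5/7: [311/7, 1523/7, 1565/7]
→ [44, 218, 224]

(2,0) stack=L1,L2,L3,L4; from [0,0,0]:
L1 α=5/8: [715/8, 785/8, 965/8]
L2 α=2/3: [3275/24, 715/8, 1495/8]
L3 α=1/5: [3449/30, 1059/10, 1889/10]
L4 α=5/7: [1082/15, 6059/35, 7089/35]
→ [72, 173, 203]


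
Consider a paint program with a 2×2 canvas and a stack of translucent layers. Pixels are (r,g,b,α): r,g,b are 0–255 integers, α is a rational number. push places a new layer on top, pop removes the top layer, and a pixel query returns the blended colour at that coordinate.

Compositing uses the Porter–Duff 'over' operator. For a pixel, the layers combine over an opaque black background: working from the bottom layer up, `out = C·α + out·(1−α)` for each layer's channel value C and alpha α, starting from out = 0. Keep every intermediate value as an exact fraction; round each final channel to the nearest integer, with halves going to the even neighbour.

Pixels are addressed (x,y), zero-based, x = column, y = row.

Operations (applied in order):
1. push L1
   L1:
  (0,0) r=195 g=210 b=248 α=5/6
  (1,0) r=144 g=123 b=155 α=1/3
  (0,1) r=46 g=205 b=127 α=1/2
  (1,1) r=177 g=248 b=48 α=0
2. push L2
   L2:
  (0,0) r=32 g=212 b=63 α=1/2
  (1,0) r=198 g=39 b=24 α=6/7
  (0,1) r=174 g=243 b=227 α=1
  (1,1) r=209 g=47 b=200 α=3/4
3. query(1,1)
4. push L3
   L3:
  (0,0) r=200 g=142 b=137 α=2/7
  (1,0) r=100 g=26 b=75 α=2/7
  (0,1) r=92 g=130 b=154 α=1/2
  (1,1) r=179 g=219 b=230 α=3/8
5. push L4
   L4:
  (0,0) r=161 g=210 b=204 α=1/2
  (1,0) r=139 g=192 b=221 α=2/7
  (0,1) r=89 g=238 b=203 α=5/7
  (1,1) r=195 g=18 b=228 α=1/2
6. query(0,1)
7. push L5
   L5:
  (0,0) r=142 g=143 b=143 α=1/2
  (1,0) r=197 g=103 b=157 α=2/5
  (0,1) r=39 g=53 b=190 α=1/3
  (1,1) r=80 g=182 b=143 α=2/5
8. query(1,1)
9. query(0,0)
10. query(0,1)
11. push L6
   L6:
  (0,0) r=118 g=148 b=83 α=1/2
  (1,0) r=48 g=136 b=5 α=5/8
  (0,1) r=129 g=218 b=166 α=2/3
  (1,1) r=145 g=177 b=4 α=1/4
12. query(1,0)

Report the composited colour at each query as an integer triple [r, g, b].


at x=1,y=1 over L1,L2:
after L1 α=0: [0, 0, 0]
after L2 α=3/4: [627/4, 141/4, 150]
rounded: [157, 35, 150]

at x=0,y=1 over L1,L2,L3,L4:
after L1 α=1/2: [23, 205/2, 127/2]
after L2 α=1: [174, 243, 227]
after L3 α=1/2: [133, 373/2, 381/2]
after L4 α=5/7: [711/7, 1563/7, 1396/7]
= [102, 223, 199]

at x=1,y=1 over L1,L2,L3,L4,L5:
+L1 (α=0) → [0, 0, 0]
+L2 (α=3/4) → [627/4, 141/4, 150]
+L3 (α=3/8) → [5283/32, 3333/32, 180]
+L4 (α=1/2) → [11523/64, 3909/64, 204]
+L5 (α=2/5) → [44809/320, 35023/320, 898/5]
→ [140, 109, 180]

(0,0) stack=L1,L2,L3,L4,L5; from [0,0,0]:
L1 α=5/6: [325/2, 175, 620/3]
L2 α=1/2: [389/4, 387/2, 809/6]
L3 α=2/7: [3545/28, 2503/14, 5689/42]
L4 α=1/2: [8053/56, 5443/28, 14257/84]
L5 α=1/2: [16005/112, 9447/56, 26269/168]
→ [143, 169, 156]

at x=0,y=1 over L1,L2,L3,L4,L5:
after L1 α=1/2: [23, 205/2, 127/2]
after L2 α=1: [174, 243, 227]
after L3 α=1/2: [133, 373/2, 381/2]
after L4 α=5/7: [711/7, 1563/7, 1396/7]
after L5 α=1/3: [565/7, 3497/21, 1374/7]
→ [81, 167, 196]

query (1,0) [L1,L2,L3,L4,L5,L6] — begin 0,0,0
after L1 α=1/3: [48, 41, 155/3]
after L2 α=6/7: [1236/7, 275/7, 587/21]
after L3 α=2/7: [7580/49, 1739/49, 6085/147]
after L4 α=2/7: [51522/343, 27511/343, 95399/1029]
after L5 α=2/5: [289708/1715, 153191/1715, 203101/1715]
after L6 α=5/8: [320181/3430, 1625773/13720, 326089/6860]
= [93, 118, 48]


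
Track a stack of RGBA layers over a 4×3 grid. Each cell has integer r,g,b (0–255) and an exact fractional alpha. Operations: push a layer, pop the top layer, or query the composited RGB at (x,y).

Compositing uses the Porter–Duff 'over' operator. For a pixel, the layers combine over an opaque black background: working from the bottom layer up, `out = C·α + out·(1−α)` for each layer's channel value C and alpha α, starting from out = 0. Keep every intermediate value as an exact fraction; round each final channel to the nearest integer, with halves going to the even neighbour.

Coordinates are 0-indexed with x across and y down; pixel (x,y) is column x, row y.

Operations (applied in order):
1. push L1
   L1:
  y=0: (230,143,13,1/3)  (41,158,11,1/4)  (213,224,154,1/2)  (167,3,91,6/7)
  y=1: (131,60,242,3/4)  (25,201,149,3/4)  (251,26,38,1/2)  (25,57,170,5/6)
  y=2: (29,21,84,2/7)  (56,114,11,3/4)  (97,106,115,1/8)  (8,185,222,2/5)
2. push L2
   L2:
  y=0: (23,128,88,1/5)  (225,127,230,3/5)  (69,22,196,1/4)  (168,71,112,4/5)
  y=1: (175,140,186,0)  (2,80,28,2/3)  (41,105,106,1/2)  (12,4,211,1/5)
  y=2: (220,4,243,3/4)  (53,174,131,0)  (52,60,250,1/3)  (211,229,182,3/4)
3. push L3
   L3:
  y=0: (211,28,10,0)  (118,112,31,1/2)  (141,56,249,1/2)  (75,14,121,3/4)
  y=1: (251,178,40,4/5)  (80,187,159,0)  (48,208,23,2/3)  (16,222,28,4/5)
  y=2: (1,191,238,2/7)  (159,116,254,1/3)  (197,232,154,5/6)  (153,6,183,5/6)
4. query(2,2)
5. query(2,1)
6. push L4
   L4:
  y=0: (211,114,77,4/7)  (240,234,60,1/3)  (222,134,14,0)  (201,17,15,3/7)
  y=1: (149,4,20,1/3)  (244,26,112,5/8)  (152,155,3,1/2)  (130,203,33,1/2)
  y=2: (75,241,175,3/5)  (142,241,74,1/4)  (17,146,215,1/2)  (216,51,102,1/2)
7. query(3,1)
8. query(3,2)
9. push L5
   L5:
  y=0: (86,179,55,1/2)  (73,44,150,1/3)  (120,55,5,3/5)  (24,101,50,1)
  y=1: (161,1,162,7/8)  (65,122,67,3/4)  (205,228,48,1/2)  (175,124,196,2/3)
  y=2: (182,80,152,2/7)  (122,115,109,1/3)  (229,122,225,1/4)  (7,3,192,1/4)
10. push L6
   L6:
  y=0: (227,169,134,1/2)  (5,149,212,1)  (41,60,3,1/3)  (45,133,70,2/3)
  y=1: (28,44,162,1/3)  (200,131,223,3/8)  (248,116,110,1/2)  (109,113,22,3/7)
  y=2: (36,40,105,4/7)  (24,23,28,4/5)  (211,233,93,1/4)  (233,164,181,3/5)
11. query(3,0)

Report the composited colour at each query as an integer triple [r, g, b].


(2,2) stack=L1,L2,L3; from [0,0,0]:
after L1 α=1/8: [97/8, 53/4, 115/8]
after L2 α=1/3: [305/12, 173/6, 1115/12]
after L3 α=5/6: [12125/72, 7133/36, 10355/72]
rounded: [168, 198, 144]

(2,1) stack=L1,L2,L3; from [0,0,0]:
after L1 α=1/2: [251/2, 13, 19]
after L2 α=1/2: [333/4, 59, 125/2]
after L3 α=2/3: [239/4, 475/3, 217/6]
→ [60, 158, 36]

at x=3,y=1 over L1,L2,L3,L4:
after L1 α=5/6: [125/6, 95/2, 425/3]
after L2 α=1/5: [286/15, 194/5, 2333/15]
after L3 α=4/5: [1246/75, 4634/25, 4013/75]
after L4 α=1/2: [5498/75, 9709/50, 3244/75]
= [73, 194, 43]

at x=3,y=2 over L1,L2,L3,L4:
after L1 α=2/5: [16/5, 74, 444/5]
after L2 α=3/4: [3181/20, 761/4, 1587/10]
after L3 α=5/6: [18481/120, 881/24, 3579/20]
after L4 α=1/2: [44401/240, 2105/48, 5619/40]
= [185, 44, 140]

query (3,0) [L1,L2,L3,L4,L5,L6] — begin 0,0,0
+L1 (α=6/7) → [1002/7, 18/7, 78]
+L2 (α=4/5) → [5706/35, 2006/35, 526/5]
+L3 (α=3/4) → [13581/140, 869/35, 2341/20]
+L4 (α=3/7) → [34686/245, 5261/245, 2566/35]
+L5 (α=1) → [24, 101, 50]
+L6 (α=2/3) → [38, 367/3, 190/3]
= [38, 122, 63]


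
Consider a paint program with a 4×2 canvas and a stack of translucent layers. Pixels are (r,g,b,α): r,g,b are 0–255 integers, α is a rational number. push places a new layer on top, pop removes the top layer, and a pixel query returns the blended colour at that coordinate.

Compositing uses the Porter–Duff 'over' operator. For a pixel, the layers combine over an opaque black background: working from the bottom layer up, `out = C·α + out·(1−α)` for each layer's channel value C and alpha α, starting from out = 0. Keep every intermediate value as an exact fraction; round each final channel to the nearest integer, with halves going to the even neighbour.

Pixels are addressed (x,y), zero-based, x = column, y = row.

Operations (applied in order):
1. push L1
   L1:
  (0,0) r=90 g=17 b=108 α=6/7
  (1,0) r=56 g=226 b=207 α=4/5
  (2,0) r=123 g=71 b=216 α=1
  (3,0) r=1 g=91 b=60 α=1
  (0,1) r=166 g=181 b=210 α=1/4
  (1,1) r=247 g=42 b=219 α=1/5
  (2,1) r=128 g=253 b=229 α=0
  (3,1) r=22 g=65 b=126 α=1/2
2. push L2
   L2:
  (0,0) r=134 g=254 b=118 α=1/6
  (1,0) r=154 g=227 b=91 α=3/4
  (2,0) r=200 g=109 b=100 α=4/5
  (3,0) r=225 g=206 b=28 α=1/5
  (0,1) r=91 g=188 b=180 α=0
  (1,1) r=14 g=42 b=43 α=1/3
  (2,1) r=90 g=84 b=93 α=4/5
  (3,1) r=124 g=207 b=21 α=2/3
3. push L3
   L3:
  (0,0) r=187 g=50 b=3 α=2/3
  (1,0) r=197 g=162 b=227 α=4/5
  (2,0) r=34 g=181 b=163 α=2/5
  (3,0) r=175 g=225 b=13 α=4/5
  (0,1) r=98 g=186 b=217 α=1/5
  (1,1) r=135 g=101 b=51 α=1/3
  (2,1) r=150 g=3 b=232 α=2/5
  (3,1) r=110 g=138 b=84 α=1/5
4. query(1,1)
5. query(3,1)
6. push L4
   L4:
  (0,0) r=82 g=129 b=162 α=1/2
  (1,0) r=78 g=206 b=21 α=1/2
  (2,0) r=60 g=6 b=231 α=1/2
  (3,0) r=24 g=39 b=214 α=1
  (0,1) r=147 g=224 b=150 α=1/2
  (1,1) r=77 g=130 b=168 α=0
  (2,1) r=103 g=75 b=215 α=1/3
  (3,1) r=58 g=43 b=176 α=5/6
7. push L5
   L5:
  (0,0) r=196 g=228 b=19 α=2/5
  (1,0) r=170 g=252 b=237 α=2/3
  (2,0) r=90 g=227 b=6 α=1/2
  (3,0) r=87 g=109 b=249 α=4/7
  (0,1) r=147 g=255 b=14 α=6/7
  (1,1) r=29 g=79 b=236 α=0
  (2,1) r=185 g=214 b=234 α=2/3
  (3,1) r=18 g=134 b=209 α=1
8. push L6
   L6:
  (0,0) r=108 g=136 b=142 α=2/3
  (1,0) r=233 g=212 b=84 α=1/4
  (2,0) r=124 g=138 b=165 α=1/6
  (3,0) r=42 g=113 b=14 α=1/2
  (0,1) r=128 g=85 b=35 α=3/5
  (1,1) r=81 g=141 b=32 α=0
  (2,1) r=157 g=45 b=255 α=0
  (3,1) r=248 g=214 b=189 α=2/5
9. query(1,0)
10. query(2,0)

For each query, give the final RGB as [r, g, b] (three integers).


query (1,1) [L1,L2,L3] — begin 0,0,0
+L1 (α=1/5) → [247/5, 42/5, 219/5]
+L2 (α=1/3) → [188/5, 98/5, 653/15]
+L3 (α=1/3) → [1051/15, 701/15, 2071/45]
→ [70, 47, 46]

(3,1) stack=L1,L2,L3; from [0,0,0]:
after L1 α=1/2: [11, 65/2, 63]
after L2 α=2/3: [259/3, 893/6, 35]
after L3 α=1/5: [1366/15, 440/3, 224/5]
→ [91, 147, 45]

at x=1,y=0 over L1,L2,L3,L4,L5,L6:
after L1 α=4/5: [224/5, 904/5, 828/5]
after L2 α=3/4: [1267/10, 4309/20, 2193/20]
after L3 α=4/5: [9147/50, 17269/100, 20353/100]
after L4 α=1/2: [13047/100, 37869/200, 22453/200]
after L5 α=2/3: [47047/300, 46223/200, 117253/600]
after L6 α=1/4: [70347/400, 181069/800, 134053/800]
→ [176, 226, 168]

at x=2,y=0 over L1,L2,L3,L4,L5,L6:
L1 α=1: [123, 71, 216]
L2 α=4/5: [923/5, 507/5, 616/5]
L3 α=2/5: [3109/25, 3331/25, 3478/25]
L4 α=1/2: [4609/50, 3481/50, 9253/50]
L5 α=1/2: [9109/100, 14831/100, 9553/100]
L6 α=1/6: [3863/40, 17591/120, 12853/120]
= [97, 147, 107]


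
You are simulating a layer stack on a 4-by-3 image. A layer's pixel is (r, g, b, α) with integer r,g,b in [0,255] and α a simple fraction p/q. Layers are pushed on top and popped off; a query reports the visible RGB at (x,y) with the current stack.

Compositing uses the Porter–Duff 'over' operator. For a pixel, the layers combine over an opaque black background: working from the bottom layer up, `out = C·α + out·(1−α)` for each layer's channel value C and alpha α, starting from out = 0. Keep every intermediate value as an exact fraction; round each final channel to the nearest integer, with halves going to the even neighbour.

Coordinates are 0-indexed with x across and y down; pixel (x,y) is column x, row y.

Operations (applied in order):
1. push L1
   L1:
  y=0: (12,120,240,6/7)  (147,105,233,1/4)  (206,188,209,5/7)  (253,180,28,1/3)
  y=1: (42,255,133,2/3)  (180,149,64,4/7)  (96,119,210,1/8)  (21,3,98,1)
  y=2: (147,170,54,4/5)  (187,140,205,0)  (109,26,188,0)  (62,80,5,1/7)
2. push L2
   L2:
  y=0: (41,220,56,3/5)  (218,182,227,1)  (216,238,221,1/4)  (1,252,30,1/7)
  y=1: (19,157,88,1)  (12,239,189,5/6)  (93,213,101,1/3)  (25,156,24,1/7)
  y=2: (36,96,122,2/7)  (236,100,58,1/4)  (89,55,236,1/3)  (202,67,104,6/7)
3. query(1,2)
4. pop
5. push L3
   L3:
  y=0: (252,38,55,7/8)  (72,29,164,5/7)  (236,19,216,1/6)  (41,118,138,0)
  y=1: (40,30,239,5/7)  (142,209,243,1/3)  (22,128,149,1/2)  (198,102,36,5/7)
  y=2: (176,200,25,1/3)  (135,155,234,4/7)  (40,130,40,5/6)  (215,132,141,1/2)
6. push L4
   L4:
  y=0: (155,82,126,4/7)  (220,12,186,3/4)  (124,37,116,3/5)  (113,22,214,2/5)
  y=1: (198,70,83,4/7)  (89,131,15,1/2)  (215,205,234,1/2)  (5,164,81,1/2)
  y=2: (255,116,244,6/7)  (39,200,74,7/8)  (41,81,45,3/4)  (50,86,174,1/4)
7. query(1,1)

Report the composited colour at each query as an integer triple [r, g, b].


query (1,2) [L1,L2] — begin 0,0,0
after L1 α=0: [0, 0, 0]
after L2 α=1/4: [59, 25, 29/2]
rounded: [59, 25, 14]

(1,1) stack=L1,L3,L4; from [0,0,0]:
+L1 (α=4/7) → [720/7, 596/7, 256/7]
+L3 (α=1/3) → [2434/21, 885/7, 2213/21]
+L4 (α=1/2) → [4303/42, 901/7, 1264/21]
= [102, 129, 60]


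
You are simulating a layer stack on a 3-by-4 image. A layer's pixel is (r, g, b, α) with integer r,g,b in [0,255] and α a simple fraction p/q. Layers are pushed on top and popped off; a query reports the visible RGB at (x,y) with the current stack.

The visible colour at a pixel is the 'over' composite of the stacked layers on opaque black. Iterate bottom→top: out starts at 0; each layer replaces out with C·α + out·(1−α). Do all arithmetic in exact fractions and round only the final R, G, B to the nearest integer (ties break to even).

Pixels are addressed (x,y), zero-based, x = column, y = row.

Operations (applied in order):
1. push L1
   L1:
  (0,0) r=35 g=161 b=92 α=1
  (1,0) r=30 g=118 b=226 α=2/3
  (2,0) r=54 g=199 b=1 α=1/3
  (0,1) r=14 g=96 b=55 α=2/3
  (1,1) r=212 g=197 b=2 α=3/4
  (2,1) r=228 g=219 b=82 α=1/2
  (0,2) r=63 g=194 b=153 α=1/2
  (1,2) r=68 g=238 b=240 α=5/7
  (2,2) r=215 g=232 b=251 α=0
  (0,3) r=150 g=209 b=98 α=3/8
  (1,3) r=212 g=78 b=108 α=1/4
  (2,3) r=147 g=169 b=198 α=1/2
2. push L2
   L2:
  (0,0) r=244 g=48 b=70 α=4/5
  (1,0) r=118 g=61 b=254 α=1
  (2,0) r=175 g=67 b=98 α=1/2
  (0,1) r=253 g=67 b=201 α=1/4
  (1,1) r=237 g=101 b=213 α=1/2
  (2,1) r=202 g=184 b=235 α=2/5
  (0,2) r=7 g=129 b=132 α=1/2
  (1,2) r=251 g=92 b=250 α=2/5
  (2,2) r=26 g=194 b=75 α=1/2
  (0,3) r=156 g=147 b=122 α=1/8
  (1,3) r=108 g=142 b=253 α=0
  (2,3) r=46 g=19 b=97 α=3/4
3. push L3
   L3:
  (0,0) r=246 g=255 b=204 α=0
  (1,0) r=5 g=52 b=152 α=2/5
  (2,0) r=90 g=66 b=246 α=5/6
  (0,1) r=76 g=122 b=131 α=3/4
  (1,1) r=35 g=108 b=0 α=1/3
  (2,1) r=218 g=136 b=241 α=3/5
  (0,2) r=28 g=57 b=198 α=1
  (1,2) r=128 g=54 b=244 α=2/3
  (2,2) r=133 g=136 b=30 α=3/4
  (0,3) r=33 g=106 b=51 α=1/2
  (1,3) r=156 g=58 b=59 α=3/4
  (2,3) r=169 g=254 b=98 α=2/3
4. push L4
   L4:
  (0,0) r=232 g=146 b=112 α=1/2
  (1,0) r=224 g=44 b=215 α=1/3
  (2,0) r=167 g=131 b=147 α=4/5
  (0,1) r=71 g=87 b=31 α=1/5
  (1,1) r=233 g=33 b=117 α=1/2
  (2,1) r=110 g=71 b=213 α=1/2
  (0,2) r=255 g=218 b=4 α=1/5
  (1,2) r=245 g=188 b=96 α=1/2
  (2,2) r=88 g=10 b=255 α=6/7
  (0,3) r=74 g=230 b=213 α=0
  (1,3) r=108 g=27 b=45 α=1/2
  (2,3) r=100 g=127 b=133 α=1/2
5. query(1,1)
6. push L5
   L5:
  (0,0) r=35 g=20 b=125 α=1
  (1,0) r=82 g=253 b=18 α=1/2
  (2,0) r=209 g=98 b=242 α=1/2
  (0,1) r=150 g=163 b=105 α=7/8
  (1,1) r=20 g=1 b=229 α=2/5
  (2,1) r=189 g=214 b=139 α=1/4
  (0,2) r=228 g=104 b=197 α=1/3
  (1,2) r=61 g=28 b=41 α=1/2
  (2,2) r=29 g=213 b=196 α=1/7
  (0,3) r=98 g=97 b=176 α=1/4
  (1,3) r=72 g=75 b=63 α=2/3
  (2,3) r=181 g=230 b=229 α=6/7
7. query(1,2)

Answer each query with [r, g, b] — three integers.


(1,1) stack=L1,L2,L3,L4; from [0,0,0]:
+L1 (α=3/4) → [159, 591/4, 3/2]
+L2 (α=1/2) → [198, 995/8, 429/4]
+L3 (α=1/3) → [431/3, 1427/12, 143/2]
+L4 (α=1/2) → [565/3, 1823/24, 377/4]
→ [188, 76, 94]

query (1,2) [L1,L2,L3,L4,L5] — begin 0,0,0
+L1 (α=5/7) → [340/7, 170, 1200/7]
+L2 (α=2/5) → [4534/35, 694/5, 1420/7]
+L3 (α=2/3) → [4498/35, 1234/15, 1612/7]
+L4 (α=1/2) → [13073/70, 2027/15, 1142/7]
+L5 (α=1/2) → [17343/140, 2447/30, 1429/14]
→ [124, 82, 102]


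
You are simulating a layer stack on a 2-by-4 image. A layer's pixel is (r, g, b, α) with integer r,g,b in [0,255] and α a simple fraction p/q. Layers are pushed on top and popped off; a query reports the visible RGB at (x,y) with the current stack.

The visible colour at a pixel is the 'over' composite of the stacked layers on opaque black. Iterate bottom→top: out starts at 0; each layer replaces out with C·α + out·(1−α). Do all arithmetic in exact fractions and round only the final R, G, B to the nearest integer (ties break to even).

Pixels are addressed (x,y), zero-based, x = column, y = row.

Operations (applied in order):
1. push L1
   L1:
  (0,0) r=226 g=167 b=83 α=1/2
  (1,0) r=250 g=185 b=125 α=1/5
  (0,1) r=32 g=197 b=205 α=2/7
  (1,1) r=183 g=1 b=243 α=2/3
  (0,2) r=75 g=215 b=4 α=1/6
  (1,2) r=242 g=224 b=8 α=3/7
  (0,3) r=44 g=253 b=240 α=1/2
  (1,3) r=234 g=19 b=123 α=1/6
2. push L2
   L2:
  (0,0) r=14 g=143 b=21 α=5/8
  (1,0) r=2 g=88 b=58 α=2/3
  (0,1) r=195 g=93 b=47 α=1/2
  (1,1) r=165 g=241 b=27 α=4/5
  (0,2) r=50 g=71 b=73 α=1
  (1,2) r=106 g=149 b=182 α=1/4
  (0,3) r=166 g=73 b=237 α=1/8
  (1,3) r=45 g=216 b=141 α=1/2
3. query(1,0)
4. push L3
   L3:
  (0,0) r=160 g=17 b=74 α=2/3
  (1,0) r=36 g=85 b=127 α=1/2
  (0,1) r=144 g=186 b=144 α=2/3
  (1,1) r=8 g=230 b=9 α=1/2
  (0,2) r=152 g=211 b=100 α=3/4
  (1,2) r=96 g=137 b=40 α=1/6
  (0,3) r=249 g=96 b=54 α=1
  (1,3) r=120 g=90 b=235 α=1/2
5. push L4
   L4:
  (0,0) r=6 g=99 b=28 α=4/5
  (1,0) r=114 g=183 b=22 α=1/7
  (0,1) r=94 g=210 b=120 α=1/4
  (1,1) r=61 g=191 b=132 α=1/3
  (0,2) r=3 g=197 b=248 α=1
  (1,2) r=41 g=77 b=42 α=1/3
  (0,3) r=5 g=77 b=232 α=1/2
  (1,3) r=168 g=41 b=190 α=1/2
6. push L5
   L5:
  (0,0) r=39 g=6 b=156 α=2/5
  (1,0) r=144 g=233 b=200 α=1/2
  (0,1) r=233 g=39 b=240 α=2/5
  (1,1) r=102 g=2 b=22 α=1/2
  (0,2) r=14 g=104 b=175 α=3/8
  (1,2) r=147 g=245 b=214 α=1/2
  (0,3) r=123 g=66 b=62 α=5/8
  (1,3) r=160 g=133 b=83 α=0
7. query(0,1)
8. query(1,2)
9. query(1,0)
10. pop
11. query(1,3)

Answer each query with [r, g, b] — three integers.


(1,0) stack=L1,L2; from [0,0,0]:
+L1 (α=1/5) → [50, 37, 25]
+L2 (α=2/3) → [18, 71, 47]
→ [18, 71, 47]

query (0,1) [L1,L2,L3,L4,L5] — begin 0,0,0
+L1 (α=2/7) → [64/7, 394/7, 410/7]
+L2 (α=1/2) → [1429/14, 1045/14, 739/14]
+L3 (α=2/3) → [5461/42, 6253/42, 4771/42]
+L4 (α=1/4) → [6777/56, 9193/56, 6451/56]
+L5 (α=2/5) → [46427/280, 31947/280, 46233/280]
= [166, 114, 165]

(1,2) stack=L1,L2,L3,L4,L5; from [0,0,0]:
+L1 (α=3/7) → [726/7, 96, 24/7]
+L2 (α=1/4) → [730/7, 437/4, 673/14]
+L3 (α=1/6) → [2161/21, 911/8, 3925/84]
+L4 (α=1/3) → [5183/63, 1219/12, 5689/126]
+L5 (α=1/2) → [7222/63, 4159/24, 32653/252]
→ [115, 173, 130]

(1,0) stack=L1,L2,L3,L4,L5; from [0,0,0]:
L1 α=1/5: [50, 37, 25]
L2 α=2/3: [18, 71, 47]
L3 α=1/2: [27, 78, 87]
L4 α=1/7: [276/7, 93, 544/7]
L5 α=1/2: [642/7, 163, 972/7]
rounded: [92, 163, 139]

(1,3) stack=L1,L2,L3,L4; from [0,0,0]:
L1 α=1/6: [39, 19/6, 41/2]
L2 α=1/2: [42, 1315/12, 323/4]
L3 α=1/2: [81, 2395/24, 1263/8]
L4 α=1/2: [249/2, 3379/48, 2783/16]
→ [124, 70, 174]


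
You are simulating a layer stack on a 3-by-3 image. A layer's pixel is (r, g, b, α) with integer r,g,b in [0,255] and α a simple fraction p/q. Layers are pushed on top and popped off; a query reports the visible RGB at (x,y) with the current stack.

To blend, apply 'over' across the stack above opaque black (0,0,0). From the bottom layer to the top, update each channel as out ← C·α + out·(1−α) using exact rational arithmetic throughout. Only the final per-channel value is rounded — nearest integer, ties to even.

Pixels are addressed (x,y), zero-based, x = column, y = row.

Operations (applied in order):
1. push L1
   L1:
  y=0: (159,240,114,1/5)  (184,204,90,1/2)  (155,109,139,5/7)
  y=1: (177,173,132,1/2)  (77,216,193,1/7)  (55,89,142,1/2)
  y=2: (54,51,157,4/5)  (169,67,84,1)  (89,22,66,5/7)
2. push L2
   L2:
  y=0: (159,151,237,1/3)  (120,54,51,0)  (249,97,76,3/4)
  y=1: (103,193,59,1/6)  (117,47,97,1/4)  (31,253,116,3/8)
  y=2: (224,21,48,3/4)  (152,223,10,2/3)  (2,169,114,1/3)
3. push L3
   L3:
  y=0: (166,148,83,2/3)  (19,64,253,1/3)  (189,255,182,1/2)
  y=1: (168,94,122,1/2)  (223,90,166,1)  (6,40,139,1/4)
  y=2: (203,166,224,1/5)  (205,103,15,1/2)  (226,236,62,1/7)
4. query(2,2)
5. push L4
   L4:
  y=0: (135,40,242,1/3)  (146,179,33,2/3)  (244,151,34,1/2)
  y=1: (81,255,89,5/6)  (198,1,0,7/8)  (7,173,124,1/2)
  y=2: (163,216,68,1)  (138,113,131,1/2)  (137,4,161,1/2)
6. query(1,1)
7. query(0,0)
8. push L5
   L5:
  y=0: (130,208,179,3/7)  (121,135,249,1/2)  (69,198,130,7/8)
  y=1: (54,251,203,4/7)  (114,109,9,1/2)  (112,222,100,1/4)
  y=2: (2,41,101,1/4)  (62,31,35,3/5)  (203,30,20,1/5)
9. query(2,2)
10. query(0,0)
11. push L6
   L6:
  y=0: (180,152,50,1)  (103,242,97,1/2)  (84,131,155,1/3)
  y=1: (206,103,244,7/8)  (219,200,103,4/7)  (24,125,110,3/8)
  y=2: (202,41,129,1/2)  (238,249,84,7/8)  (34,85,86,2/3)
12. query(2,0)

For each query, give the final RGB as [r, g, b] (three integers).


at x=2,y=2 over L1,L2,L3:
L1 α=5/7: [445/7, 110/7, 330/7]
L2 α=1/3: [904/21, 1403/21, 486/7]
L3 α=1/7: [3390/49, 4458/49, 3350/49]
= [69, 91, 68]

query (1,1) [L1,L2,L3,L4] — begin 0,0,0
+L1 (α=1/7) → [11, 216/7, 193/7]
+L2 (α=1/4) → [75/2, 977/28, 629/14]
+L3 (α=1) → [223, 90, 166]
+L4 (α=7/8) → [1609/8, 97/8, 83/4]
→ [201, 12, 21]

query (0,0) [L1,L2,L3,L4] — begin 0,0,0
L1 α=1/5: [159/5, 48, 114/5]
L2 α=1/3: [371/5, 247/3, 471/5]
L3 α=2/3: [677/5, 1135/9, 1301/15]
L4 α=1/3: [2029/15, 2630/27, 6232/45]
rounded: [135, 97, 138]

(2,2) stack=L1,L2,L3,L4,L5; from [0,0,0]:
L1 α=5/7: [445/7, 110/7, 330/7]
L2 α=1/3: [904/21, 1403/21, 486/7]
L3 α=1/7: [3390/49, 4458/49, 3350/49]
L4 α=1/2: [10103/98, 2327/49, 11239/98]
L5 α=1/5: [30153/245, 10778/245, 23458/245]
= [123, 44, 96]

(0,0) stack=L1,L2,L3,L4,L5; from [0,0,0]:
after L1 α=1/5: [159/5, 48, 114/5]
after L2 α=1/3: [371/5, 247/3, 471/5]
after L3 α=2/3: [677/5, 1135/9, 1301/15]
after L4 α=1/3: [2029/15, 2630/27, 6232/45]
after L5 α=3/7: [13966/105, 27368/189, 49093/315]
= [133, 145, 156]

(2,0) stack=L1,L2,L3,L4,L5,L6; from [0,0,0]:
L1 α=5/7: [775/7, 545/7, 695/7]
L2 α=3/4: [1501/7, 1291/14, 2291/28]
L3 α=1/2: [1412/7, 4861/28, 7387/56]
L4 α=1/2: [1560/7, 9089/56, 9291/112]
L5 α=7/8: [4941/56, 86705/448, 111211/896]
L6 α=1/3: [2431/28, 38683/224, 60217/448]
rounded: [87, 173, 134]


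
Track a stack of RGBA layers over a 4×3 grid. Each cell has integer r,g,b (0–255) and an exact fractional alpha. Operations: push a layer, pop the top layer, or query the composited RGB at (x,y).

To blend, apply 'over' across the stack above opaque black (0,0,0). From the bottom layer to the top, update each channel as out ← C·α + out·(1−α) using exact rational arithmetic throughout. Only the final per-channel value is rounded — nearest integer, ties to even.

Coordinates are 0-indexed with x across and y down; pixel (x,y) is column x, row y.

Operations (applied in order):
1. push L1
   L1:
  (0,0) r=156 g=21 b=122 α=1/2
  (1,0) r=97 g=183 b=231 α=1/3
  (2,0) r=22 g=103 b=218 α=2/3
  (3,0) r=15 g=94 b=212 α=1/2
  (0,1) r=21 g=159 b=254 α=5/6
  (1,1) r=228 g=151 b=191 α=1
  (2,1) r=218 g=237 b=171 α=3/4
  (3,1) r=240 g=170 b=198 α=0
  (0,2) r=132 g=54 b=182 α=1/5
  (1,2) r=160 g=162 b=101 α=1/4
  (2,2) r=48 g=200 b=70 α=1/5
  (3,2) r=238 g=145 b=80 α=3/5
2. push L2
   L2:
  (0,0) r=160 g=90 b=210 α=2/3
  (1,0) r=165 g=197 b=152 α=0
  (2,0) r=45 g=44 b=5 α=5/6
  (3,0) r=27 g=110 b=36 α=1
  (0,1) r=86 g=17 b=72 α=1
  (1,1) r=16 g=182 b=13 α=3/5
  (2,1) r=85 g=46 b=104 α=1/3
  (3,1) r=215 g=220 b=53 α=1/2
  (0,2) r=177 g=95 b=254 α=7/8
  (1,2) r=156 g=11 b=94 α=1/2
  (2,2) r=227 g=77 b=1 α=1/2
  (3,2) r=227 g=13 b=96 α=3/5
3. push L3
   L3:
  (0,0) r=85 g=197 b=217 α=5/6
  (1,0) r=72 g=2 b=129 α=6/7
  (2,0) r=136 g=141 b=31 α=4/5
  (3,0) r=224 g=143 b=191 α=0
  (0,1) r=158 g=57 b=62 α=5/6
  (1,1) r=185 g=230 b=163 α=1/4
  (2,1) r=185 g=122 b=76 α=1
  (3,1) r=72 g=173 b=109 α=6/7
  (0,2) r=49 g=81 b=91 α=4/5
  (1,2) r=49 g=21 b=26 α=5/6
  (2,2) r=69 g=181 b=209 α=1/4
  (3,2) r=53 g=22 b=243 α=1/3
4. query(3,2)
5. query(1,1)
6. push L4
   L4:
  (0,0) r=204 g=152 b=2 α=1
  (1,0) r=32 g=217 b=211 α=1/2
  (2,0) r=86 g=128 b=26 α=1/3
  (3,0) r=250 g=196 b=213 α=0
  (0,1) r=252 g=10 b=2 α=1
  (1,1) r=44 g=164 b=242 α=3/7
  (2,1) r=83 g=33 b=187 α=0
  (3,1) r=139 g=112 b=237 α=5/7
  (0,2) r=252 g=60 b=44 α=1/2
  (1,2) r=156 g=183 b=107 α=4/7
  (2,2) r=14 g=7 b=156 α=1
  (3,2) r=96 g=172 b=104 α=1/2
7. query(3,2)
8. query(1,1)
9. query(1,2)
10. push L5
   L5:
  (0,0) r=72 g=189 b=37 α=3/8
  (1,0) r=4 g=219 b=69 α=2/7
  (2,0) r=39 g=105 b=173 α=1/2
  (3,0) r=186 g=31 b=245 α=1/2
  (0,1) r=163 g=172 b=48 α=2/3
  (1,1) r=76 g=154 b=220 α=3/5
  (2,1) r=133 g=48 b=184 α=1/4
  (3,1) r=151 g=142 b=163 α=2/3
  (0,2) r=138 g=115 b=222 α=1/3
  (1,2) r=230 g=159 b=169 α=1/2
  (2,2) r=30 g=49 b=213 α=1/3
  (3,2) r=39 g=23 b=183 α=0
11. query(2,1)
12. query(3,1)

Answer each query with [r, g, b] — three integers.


at x=3,y=2 over L1,L2,L3:
after L1 α=3/5: [714/5, 87, 48]
after L2 α=3/5: [4833/25, 213/5, 384/5]
after L3 α=1/3: [10991/75, 536/15, 661/5]
→ [147, 36, 132]

(1,1) stack=L1,L2,L3; from [0,0,0]:
L1 α=1: [228, 151, 191]
L2 α=3/5: [504/5, 848/5, 421/5]
L3 α=1/4: [2437/20, 1847/10, 1039/10]
= [122, 185, 104]

(3,2) stack=L1,L2,L3,L4; from [0,0,0]:
after L1 α=3/5: [714/5, 87, 48]
after L2 α=3/5: [4833/25, 213/5, 384/5]
after L3 α=1/3: [10991/75, 536/15, 661/5]
after L4 α=1/2: [18191/150, 1558/15, 1181/10]
→ [121, 104, 118]

query (1,1) [L1,L2,L3,L4] — begin 0,0,0
L1 α=1: [228, 151, 191]
L2 α=3/5: [504/5, 848/5, 421/5]
L3 α=1/4: [2437/20, 1847/10, 1039/10]
L4 α=3/7: [3097/35, 6154/35, 5708/35]
rounded: [88, 176, 163]

(1,2) stack=L1,L2,L3,L4; from [0,0,0]:
+L1 (α=1/4) → [40, 81/2, 101/4]
+L2 (α=1/2) → [98, 103/4, 477/8]
+L3 (α=5/6) → [343/6, 523/24, 1517/48]
+L4 (α=4/7) → [1591/14, 6379/56, 1195/16]
rounded: [114, 114, 75]

query (2,1) [L1,L2,L3,L4,L5] — begin 0,0,0
after L1 α=3/4: [327/2, 711/4, 513/4]
after L2 α=1/3: [412/3, 803/6, 721/6]
after L3 α=1: [185, 122, 76]
after L4 α=0: [185, 122, 76]
after L5 α=1/4: [172, 207/2, 103]
→ [172, 104, 103]

(3,1) stack=L1,L2,L3,L4,L5; from [0,0,0]:
L1 α=0: [0, 0, 0]
L2 α=1/2: [215/2, 110, 53/2]
L3 α=6/7: [1079/14, 164, 1361/14]
L4 α=5/7: [5944/49, 888/7, 9656/49]
L5 α=2/3: [6914/49, 2876/21, 25630/147]
= [141, 137, 174]
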